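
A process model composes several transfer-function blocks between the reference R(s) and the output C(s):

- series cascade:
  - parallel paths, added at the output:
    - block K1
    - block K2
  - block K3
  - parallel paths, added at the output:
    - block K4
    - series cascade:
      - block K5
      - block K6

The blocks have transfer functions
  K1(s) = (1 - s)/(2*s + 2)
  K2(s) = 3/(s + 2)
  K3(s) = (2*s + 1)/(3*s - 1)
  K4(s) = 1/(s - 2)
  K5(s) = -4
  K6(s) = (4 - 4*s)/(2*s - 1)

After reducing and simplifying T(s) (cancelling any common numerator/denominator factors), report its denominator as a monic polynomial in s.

First reduce the diagram to T(s).

1. reduce the parallel group K1, K2 -> (-s^2 + 5*s + 8)/(2*s^2 + 6*s + 4)
2. cascade K5, K6 -> (16*s - 16)/(2*s - 1)
3. add K4, (K5*K6) (parallel) -> (16*s^2 - 46*s + 31)/(2*s^2 - 5*s + 2)
4. reduce the series chain (K1+K2), K3, (K4+(K5*K6)) -> (-32*s^5 + 236*s^4 - 140*s^3 - 559*s^2 + 283*s + 248)/(12*s^5 + 2*s^4 - 56*s^3 - 6*s^2 + 32*s - 8)
The result of step 4 is T(s) in lowest terms. Its denominator has leading coefficient 12; dividing the denominator through by 12 makes it monic.

Answer: s^5 + s^4/6 - 14*s^3/3 - s^2/2 + 8*s/3 - 2/3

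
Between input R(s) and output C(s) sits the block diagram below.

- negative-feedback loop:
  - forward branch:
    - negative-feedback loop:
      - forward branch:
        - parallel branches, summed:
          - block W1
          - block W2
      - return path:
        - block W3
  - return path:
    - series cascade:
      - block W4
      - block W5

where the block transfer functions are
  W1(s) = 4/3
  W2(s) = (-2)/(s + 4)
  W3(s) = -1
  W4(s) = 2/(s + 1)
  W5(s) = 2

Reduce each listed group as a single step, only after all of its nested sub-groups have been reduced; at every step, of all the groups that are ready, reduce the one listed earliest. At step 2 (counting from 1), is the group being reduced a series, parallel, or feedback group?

Answer: feedback

Working:
Step 1: parallel reduction of W1, W2
Step 2: reduce the feedback loop with forward (W1+W2) and return W3
Step 3: multiply W4, W5 (series)
Step 4: feedback reduction of [(W1+W2)/(1+(W1+W2)*W3)], (W4*W5)
Step 2 collapses a feedback group.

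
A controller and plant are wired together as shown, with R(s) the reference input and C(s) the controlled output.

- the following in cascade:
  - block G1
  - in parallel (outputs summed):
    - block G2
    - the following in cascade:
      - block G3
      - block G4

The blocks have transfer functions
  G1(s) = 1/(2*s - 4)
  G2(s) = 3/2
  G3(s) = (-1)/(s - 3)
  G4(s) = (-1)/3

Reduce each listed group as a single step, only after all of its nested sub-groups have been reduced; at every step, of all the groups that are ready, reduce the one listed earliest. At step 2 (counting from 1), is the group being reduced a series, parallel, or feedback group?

[1] combine G3, G4 in series
[2] reduce the parallel group G2, (G3*G4)
[3] combine G1, (G2+(G3*G4)) in series
So the answer for step 2 is parallel.

Therefore the answer is parallel.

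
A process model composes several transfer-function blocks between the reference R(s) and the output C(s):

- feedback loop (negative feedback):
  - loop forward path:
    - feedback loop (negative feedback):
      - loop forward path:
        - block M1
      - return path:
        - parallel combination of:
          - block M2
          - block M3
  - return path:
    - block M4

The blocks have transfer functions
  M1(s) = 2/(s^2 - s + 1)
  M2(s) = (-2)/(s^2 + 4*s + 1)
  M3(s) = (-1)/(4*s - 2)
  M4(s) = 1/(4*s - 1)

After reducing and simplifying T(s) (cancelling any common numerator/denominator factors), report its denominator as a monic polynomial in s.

Step 1. parallel reduction of M2, M3: (-s^2 - 12*s + 3)/(4*s^3 + 14*s^2 - 4*s - 2)
Step 2. feedback reduction of M1, (M2+M3): (4*s^3 + 14*s^2 - 4*s - 2)/(2*s^5 + 5*s^4 - 7*s^3 + 7*s^2 - 13*s + 2)
Step 3. collapse the loop ([M1/(1+M1*(M2+M3))] forward, M4 return): (16*s^4 + 52*s^3 - 30*s^2 - 4*s + 2)/(8*s^6 + 18*s^5 - 33*s^4 + 39*s^3 - 45*s^2 + 17*s - 4)
T(s) is the step-3 result (common factors already cancelled). Leading coefficient of the denominator: 8. Divide through by 8 for the monic polynomial.

Hence the answer: s^6 + 9*s^5/4 - 33*s^4/8 + 39*s^3/8 - 45*s^2/8 + 17*s/8 - 1/2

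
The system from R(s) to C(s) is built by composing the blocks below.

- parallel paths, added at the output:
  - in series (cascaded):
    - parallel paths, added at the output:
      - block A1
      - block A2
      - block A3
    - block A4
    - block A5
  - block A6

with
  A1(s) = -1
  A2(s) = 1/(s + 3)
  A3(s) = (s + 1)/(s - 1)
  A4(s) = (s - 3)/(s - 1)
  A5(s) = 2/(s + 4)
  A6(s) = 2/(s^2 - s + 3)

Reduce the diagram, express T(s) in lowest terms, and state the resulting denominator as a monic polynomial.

Answer: s^6 + 4*s^5 - 3*s^4 - s^3 + 26*s^2 - 63*s + 36

Working:
[1] sum the parallel branches A1, A2, A3; result (3*s + 5)/(s^2 + 2*s - 3)
[2] multiply (A1+A2+A3), A4, A5 (series); result (6*s^2 - 8*s - 30)/(s^4 + 5*s^3 - s^2 - 17*s + 12)
[3] sum the parallel branches ((A1+A2+A3)*A4*A5), A6; result (8*s^4 - 4*s^3 - 6*s^2 - 28*s - 66)/(s^6 + 4*s^5 - 3*s^4 - s^3 + 26*s^2 - 63*s + 36)
That last expression is T(s), already simplified, and its denominator is already monic.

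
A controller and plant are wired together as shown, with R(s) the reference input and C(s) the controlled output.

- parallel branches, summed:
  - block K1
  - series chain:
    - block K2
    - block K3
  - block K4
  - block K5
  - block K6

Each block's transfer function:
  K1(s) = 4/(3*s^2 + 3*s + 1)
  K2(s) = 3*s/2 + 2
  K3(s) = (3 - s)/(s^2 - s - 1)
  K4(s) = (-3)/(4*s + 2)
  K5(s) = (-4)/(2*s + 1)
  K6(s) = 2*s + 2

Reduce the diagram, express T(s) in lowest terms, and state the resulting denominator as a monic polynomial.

Step 1: reduce the series chain K2, K3; result (-3*s^2 + 5*s + 12)/(2*s^2 - 2*s - 2)
Step 2: add K1, (K2*K3), K4, K5, K6 (parallel); result (24*s^6 + 18*s^5 - 58*s^4 + 26*s^3 + 101*s^2 + 57*s + 11)/(12*s^5 + 6*s^4 - 20*s^3 - 26*s^2 - 12*s - 2)
No further cancellation is possible in the step-2 result, so that is T(s). Its denominator becomes monic after dividing by the leading coefficient 12.

Answer: s^5 + s^4/2 - 5*s^3/3 - 13*s^2/6 - s - 1/6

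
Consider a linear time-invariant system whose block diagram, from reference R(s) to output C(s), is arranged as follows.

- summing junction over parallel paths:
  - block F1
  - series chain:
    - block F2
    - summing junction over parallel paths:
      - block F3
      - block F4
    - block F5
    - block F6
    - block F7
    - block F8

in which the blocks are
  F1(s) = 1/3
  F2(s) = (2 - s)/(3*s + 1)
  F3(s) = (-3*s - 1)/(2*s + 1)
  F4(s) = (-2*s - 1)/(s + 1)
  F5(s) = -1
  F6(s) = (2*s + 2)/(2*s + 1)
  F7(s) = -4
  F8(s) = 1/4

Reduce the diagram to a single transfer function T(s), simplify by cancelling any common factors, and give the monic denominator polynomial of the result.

[1] parallel reduction of F3, F4 -> (-7*s^2 - 8*s - 2)/(2*s^2 + 3*s + 1)
[2] multiply F2, (F3+F4), F5, F6, F7, F8 (series) -> (14*s^3 - 12*s^2 - 28*s - 8)/(12*s^3 + 16*s^2 + 7*s + 1)
[3] combine F1, (F2*(F3+F4)*F5*F6*F7*F8) in parallel -> (54*s^3 - 20*s^2 - 77*s - 23)/(36*s^3 + 48*s^2 + 21*s + 3)
The result of step 3 is T(s) in lowest terms. Its denominator has leading coefficient 36; dividing the denominator through by 36 makes it monic.

Final answer: s^3 + 4*s^2/3 + 7*s/12 + 1/12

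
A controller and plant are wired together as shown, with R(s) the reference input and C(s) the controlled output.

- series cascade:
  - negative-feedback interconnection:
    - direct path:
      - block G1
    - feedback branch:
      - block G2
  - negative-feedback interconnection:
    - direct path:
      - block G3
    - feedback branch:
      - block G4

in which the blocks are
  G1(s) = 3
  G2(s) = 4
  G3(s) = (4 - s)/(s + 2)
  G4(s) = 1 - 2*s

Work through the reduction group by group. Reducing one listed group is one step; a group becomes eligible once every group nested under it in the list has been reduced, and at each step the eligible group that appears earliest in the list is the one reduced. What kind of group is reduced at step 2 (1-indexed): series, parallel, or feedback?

Step 1: apply the feedback formula to G1, G2
Step 2: feedback reduction of G3, G4
Step 3: reduce the series chain [G1/(1+G1*G2)], [G3/(1+G3*G4)]
So the answer for step 2 is feedback.

Final answer: feedback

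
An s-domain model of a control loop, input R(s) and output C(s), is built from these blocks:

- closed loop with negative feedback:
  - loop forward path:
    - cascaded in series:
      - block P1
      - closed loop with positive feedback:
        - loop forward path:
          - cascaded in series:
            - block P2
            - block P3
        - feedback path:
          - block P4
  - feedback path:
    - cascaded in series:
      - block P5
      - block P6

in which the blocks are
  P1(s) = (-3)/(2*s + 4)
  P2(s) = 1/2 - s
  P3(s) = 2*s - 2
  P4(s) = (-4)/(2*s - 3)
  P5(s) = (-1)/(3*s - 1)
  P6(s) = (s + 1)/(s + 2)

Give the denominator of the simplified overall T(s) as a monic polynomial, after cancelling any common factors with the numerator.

First reduce the diagram to T(s).

(1) reduce the series chain P2, P3 gives -2*s^2 + 3*s - 1
(2) collapse the loop ((P2*P3) forward, P4 return) gives (4*s^3 - 12*s^2 + 11*s - 3)/(8*s^2 - 14*s + 7)
(3) combine P1, [(P2*P3)/(1-(P2*P3)*P4)] in series gives (-12*s^3 + 36*s^2 - 33*s + 9)/(16*s^3 + 4*s^2 - 42*s + 28)
(4) series reduction of P5, P6 gives (-s - 1)/(3*s^2 + 5*s - 2)
(5) feedback reduction of (P1*[(P2*P3)/(1-(P2*P3)*P4)]), (P5*P6) gives (-36*s^5 + 48*s^4 + 105*s^3 - 210*s^2 + 111*s - 18)/(48*s^5 + 104*s^4 - 162*s^3 - 137*s^2 + 248*s - 65)
That last expression is T(s), already simplified. Scaling its denominator by 1/48 (the reciprocal of the leading coefficient) yields the monic denominator.

Answer: s^5 + 13*s^4/6 - 27*s^3/8 - 137*s^2/48 + 31*s/6 - 65/48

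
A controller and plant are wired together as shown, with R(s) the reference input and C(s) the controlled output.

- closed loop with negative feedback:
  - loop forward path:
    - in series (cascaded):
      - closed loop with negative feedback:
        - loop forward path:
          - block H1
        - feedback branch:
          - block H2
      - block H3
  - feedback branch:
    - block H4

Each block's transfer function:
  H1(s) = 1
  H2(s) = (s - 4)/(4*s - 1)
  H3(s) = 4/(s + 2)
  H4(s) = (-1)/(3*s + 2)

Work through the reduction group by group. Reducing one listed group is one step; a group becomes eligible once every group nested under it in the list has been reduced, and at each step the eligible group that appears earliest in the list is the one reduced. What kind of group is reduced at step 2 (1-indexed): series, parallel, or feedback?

Reducing step by step:

Step 1 - collapse the loop (H1 forward, H2 return)
Step 2 - combine [H1/(1+H1*H2)], H3 in series
Step 3 - reduce the feedback loop with forward ([H1/(1+H1*H2)]*H3) and return H4
Step 2: series.

Answer: series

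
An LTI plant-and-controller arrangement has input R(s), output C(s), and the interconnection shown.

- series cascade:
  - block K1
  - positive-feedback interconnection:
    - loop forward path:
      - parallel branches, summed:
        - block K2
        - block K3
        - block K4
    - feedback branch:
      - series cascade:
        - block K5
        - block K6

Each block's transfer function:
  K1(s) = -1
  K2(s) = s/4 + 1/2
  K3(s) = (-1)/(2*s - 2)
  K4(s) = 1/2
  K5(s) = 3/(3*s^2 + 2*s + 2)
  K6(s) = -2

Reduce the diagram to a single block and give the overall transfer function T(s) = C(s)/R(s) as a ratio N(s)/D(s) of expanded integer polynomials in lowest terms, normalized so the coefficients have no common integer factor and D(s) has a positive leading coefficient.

First reduce the diagram to T(s).

1. add K2, K3, K4 (parallel) gives (s^2 + 3*s - 6)/(4*s - 4)
2. multiply K5, K6 (series) gives (-6)/(3*s^2 + 2*s + 2)
3. close the feedback loop around (K2+K3+K4), (K5*K6) gives (3*s^4 + 11*s^3 - 10*s^2 - 6*s - 12)/(12*s^3 + 2*s^2 + 18*s - 44)
4. combine K1, [(K2+K3+K4)/(1-(K2+K3+K4)*(K5*K6))] in series - this is the overall T(s), already in the required normalized form

Answer: (-3*s^4 - 11*s^3 + 10*s^2 + 6*s + 12)/(12*s^3 + 2*s^2 + 18*s - 44)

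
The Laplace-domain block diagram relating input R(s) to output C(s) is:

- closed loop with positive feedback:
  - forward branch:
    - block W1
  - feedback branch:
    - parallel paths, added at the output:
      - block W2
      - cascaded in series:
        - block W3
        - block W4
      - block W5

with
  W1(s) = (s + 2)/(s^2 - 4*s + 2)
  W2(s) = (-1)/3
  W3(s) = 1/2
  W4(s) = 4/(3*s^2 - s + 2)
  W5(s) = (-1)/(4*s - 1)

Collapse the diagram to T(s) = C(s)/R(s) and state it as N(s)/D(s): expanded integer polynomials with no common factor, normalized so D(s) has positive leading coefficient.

Step 1. multiply W3, W4 (series) -> 2/(3*s^2 - s + 2)
Step 2. sum the parallel branches W2, (W3*W4), W5 -> (-12*s^3 - 2*s^2 + 18*s - 10)/(36*s^3 - 21*s^2 + 27*s - 6)
Step 3. reduce the feedback loop with forward W1 and return (W2+(W3*W4)+W5), giving the overall T(s)

Hence the answer: (36*s^4 + 51*s^3 - 15*s^2 + 48*s - 12)/(36*s^5 - 153*s^4 + 209*s^3 - 170*s^2 + 52*s + 8)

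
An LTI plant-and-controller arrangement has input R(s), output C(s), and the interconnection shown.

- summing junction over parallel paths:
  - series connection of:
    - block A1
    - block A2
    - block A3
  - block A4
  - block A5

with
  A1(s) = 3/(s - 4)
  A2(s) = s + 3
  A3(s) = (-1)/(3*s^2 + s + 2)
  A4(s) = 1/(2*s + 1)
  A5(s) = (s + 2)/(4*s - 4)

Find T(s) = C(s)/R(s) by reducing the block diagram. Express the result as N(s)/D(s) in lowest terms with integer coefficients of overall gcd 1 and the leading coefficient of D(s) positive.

Reducing step by step:

1. series reduction of A1, A2, A3 -> (-3*s - 9)/(3*s^3 - 11*s^2 - 2*s - 8)
2. combine (A1*A2*A3), A4, A5 in parallel, which is the overall transfer function T(s) = C(s)/R(s) in lowest terms

Answer: (6*s^5 + 5*s^4 - 133*s^3 - 72*s^2 - 20*s + 52)/(24*s^5 - 100*s^4 + 16*s^3 - 12*s^2 + 40*s + 32)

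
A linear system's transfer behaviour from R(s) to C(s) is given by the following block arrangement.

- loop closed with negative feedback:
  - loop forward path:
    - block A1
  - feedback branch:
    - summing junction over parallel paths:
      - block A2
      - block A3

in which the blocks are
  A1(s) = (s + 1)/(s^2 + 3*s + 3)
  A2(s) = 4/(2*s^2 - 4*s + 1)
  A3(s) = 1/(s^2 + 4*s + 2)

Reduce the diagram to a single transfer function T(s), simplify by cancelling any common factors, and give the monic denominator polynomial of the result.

1. sum the parallel branches A2, A3: (6*s^2 + 12*s + 9)/(2*s^4 + 4*s^3 - 11*s^2 - 4*s + 2)
2. reduce the feedback loop with forward A1 and return (A2+A3): (2*s^5 + 6*s^4 - 7*s^3 - 15*s^2 - 2*s + 2)/(2*s^6 + 10*s^5 + 7*s^4 - 19*s^3 - 25*s^2 + 15*s + 15)
No further cancellation is possible in the step-2 result, so that is T(s). Its denominator becomes monic after dividing by the leading coefficient 2.

Answer: s^6 + 5*s^5 + 7*s^4/2 - 19*s^3/2 - 25*s^2/2 + 15*s/2 + 15/2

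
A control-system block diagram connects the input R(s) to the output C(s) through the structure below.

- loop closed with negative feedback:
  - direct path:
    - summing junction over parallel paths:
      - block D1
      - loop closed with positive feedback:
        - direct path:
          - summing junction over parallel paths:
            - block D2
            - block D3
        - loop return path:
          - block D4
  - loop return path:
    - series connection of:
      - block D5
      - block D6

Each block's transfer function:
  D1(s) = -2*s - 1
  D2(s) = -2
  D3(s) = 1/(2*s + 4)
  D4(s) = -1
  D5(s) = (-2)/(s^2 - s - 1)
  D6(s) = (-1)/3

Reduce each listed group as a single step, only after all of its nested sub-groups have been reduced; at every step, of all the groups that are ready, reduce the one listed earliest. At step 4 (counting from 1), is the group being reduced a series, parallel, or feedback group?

(1) combine D2, D3 in parallel
(2) collapse the loop ((D2+D3) forward, D4 return)
(3) add D1, [(D2+D3)/(1-(D2+D3)*D4)] (parallel)
(4) series reduction of D5, D6
(5) apply the feedback formula to (D1+[(D2+D3)/(1-(D2+D3)*D4)]), (D5*D6)
Step 4 collapses a series group.

Therefore the answer is series.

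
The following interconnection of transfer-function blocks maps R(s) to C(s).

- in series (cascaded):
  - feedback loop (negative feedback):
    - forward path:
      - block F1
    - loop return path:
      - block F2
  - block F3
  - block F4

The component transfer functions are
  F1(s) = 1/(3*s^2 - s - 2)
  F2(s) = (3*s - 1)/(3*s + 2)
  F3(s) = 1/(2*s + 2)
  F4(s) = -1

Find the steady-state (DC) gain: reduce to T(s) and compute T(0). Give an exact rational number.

Reducing step by step:

Step 1. apply the feedback formula to F1, F2; result (3*s + 2)/(9*s^3 + 3*s^2 - 5*s - 5)
Step 2. multiply [F1/(1+F1*F2)], F3, F4 (series); result (-3*s - 2)/(18*s^4 + 24*s^3 - 4*s^2 - 20*s - 10)
The step-2 result is T(s). Setting s = 0: T(0) = -2/(-10) = 1/5.

Answer: 1/5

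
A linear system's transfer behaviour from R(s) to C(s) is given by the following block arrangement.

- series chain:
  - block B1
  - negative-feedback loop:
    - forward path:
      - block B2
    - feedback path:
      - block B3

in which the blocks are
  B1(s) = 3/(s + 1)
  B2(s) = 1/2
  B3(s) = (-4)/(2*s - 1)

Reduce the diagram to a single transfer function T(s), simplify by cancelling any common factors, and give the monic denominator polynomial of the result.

Reducing step by step:

Step 1 - feedback reduction of B2, B3: (2*s - 1)/(4*s - 6)
Step 2 - combine B1, [B2/(1+B2*B3)] in series: (6*s - 3)/(4*s^2 - 2*s - 6)
T(s) is the step-2 result (common factors already cancelled). Leading coefficient of the denominator: 4. Divide through by 4 for the monic polynomial.

Answer: s^2 - s/2 - 3/2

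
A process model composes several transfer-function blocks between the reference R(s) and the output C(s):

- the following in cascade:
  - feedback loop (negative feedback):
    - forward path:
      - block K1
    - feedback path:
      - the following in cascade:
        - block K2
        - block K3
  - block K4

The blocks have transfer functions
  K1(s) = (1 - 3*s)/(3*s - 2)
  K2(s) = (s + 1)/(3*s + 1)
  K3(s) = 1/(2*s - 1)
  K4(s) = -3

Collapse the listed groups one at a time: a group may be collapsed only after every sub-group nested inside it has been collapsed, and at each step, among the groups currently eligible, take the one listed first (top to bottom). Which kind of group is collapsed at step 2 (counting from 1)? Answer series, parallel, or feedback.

Step 1 - multiply K2, K3 (series)
Step 2 - reduce the feedback loop with forward K1 and return (K2*K3)
Step 3 - combine [K1/(1+K1*(K2*K3))], K4 in series
Step 2 collapses a feedback group.

Therefore the answer is feedback.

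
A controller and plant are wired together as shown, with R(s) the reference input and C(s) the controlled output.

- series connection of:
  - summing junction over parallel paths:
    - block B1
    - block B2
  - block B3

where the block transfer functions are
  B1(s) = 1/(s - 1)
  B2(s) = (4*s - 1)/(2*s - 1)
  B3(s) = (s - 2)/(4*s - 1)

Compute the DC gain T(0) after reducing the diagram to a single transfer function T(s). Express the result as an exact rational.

Step 1: combine B1, B2 in parallel -> (4*s^2 - 3*s)/(2*s^2 - 3*s + 1)
Step 2: cascade (B1+B2), B3 -> (4*s^3 - 11*s^2 + 6*s)/(8*s^3 - 14*s^2 + 7*s - 1)
Evaluating the step-2 result (the overall T(s)) at s = 0 gives T(0) = 0/(-1) = 0.

Answer: 0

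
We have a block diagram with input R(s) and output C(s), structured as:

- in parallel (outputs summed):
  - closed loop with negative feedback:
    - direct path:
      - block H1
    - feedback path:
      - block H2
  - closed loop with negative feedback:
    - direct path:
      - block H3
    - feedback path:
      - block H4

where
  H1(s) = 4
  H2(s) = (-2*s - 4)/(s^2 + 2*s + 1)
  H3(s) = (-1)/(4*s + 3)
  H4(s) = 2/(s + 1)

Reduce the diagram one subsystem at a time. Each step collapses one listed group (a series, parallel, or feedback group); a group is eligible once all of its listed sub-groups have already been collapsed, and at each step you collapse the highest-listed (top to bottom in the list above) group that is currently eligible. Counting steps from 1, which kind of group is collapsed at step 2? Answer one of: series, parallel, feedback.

Step 1: reduce the feedback loop with forward H1 and return H2
Step 2: collapse the loop (H3 forward, H4 return)
Step 3: parallel reduction of [H1/(1+H1*H2)], [H3/(1+H3*H4)]
Step 2 collapses a feedback group.

Answer: feedback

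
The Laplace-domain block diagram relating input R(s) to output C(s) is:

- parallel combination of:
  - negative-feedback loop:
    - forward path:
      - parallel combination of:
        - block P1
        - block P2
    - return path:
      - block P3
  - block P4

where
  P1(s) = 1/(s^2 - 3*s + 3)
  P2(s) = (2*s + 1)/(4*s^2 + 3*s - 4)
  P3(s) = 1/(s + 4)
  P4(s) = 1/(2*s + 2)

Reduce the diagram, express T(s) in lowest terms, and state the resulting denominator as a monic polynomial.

First reduce the diagram to T(s).

Step 1. reduce the parallel group P1, P2: (2*s^3 - s^2 + 6*s - 1)/(4*s^4 - 9*s^3 - s^2 + 21*s - 12)
Step 2. close the feedback loop around (P1+P2), P3: (2*s^4 + 7*s^3 + 2*s^2 + 23*s - 4)/(4*s^5 + 7*s^4 - 35*s^3 + 16*s^2 + 78*s - 49)
Step 3. combine [(P1+P2)/(1+(P1+P2)*P3)], P4 in parallel: (8*s^5 + 25*s^4 - 17*s^3 + 66*s^2 + 116*s - 57)/(8*s^6 + 22*s^5 - 56*s^4 - 38*s^3 + 188*s^2 + 58*s - 98)
Step 3 gives the fully reduced T(s), with no common factor left to cancel. The denominator's leading coefficient is 8, so divide each of its coefficients by 8 to get the monic form.

Answer: s^6 + 11*s^5/4 - 7*s^4 - 19*s^3/4 + 47*s^2/2 + 29*s/4 - 49/4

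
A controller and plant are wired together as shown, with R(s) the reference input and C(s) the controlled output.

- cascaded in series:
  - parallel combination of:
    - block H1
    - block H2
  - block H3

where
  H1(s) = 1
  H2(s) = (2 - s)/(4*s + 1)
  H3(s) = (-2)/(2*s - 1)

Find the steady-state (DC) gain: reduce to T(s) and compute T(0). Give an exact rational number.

Answer: 6

Working:
Step 1. combine H1, H2 in parallel: (3*s + 3)/(4*s + 1)
Step 2. series reduction of (H1+H2), H3: (-6*s - 6)/(8*s^2 - 2*s - 1)
That last expression is T(s); at s = 0 only the constant terms survive, so T(0) = -6/(-1) = 6.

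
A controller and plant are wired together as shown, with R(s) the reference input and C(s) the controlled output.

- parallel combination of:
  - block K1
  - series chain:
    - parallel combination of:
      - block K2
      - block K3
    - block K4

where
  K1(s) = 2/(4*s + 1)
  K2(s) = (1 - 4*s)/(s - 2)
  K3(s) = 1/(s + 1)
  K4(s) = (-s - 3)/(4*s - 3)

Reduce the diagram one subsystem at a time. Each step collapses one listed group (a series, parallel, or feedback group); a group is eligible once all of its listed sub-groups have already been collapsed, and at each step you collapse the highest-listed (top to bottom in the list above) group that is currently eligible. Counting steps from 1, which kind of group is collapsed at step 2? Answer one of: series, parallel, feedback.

Step 1 - reduce the parallel group K2, K3
Step 2 - multiply (K2+K3), K4 (series)
Step 3 - combine K1, ((K2+K3)*K4) in parallel
Step 2 collapses a series group.

Therefore the answer is series.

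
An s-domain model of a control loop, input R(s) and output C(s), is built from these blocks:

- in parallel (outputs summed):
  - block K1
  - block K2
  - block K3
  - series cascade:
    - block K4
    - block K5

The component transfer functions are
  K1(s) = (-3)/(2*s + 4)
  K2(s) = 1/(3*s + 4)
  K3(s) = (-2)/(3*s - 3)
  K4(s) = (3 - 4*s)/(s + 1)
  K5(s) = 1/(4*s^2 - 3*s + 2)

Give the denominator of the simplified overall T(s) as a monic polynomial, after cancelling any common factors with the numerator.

First reduce the diagram to T(s).

1. reduce the series chain K4, K5, giving (3 - 4*s)/(4*s^3 + s^2 - s + 2)
2. add K1, K2, K3, (K4*K5) (parallel), giving (-132*s^5 - 277*s^4 - 156*s^3 + 143*s^2 + 78*s - 160)/(72*s^6 + 186*s^5 - 24*s^4 - 210*s^3 + 48*s^2 + 24*s - 96)
T(s) is the step-2 result (common factors already cancelled). Leading coefficient of the denominator: 72. Divide through by 72 for the monic polynomial.

Answer: s^6 + 31*s^5/12 - s^4/3 - 35*s^3/12 + 2*s^2/3 + s/3 - 4/3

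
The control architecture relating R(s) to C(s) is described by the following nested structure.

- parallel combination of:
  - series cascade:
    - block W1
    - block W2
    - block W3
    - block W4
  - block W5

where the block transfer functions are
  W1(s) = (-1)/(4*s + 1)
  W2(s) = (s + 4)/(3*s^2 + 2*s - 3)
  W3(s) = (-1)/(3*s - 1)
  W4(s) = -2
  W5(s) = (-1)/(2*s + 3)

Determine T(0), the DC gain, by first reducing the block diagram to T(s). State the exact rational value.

Reducing step by step:

[1] series reduction of W1, W2, W3, W4 gives (-2*s - 8)/(36*s^4 + 21*s^3 - 41*s^2 + s + 3)
[2] parallel reduction of (W1*W2*W3*W4), W5 gives (-36*s^4 - 21*s^3 + 37*s^2 - 23*s - 27)/(72*s^5 + 150*s^4 - 19*s^3 - 121*s^2 + 9*s + 9)
DC gain: substitute s = 0 into T(s) from step 2: T(0) = -27/9 = -3.

Answer: -3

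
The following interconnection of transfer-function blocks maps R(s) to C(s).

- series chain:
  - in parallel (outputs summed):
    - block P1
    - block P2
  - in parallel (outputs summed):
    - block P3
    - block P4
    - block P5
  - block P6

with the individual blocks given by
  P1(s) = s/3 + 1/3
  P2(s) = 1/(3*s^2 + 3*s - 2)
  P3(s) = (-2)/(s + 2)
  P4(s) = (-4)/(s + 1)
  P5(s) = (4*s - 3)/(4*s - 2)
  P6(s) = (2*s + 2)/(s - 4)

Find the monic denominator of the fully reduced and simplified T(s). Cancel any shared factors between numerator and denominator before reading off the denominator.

The answer is s^5 - 3*s^4/2 - 61*s^3/6 - 4*s^2/3 + 26*s/3 - 8/3.

Reasoning:
Step 1 - add P1, P2 (parallel) gives (3*s^3 + 6*s^2 + s + 1)/(9*s^2 + 9*s - 6)
Step 2 - sum the parallel branches P3, P4, P5 gives (4*s^3 - 15*s^2 - 29*s + 14)/(4*s^3 + 10*s^2 + 2*s - 4)
Step 3 - combine (P1+P2), (P3+P4+P5), P6 in series gives (12*s^6 - 21*s^5 - 173*s^4 - 143*s^3 + 40*s^2 - 15*s + 14)/(18*s^5 - 27*s^4 - 183*s^3 - 24*s^2 + 156*s - 48)
T(s) is the step-3 result (common factors already cancelled). Leading coefficient of the denominator: 18. Divide through by 18 for the monic polynomial.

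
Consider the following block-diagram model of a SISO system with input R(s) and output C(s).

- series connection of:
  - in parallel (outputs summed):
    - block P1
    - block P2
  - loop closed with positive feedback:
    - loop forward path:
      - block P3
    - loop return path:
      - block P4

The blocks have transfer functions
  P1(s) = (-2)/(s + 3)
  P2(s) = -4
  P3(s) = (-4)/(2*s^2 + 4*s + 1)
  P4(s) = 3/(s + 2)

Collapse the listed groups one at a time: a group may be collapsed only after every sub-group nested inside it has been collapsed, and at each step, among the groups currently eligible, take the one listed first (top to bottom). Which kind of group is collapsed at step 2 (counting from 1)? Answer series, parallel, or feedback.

(1) sum the parallel branches P1, P2
(2) apply the feedback formula to P3, P4
(3) reduce the series chain (P1+P2), [P3/(1-P3*P4)]
At step 2 the group reduced is feedback.

Final answer: feedback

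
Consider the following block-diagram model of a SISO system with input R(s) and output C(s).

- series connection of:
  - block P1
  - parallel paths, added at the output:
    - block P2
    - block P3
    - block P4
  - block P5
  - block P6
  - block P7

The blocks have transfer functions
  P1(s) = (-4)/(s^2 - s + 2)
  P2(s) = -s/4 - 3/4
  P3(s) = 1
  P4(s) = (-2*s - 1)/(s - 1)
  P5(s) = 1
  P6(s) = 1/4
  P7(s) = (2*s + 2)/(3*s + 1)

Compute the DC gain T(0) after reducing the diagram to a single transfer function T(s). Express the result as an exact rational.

Answer: -5/4

Working:
1. combine P2, P3, P4 in parallel, giving (-s^2 - 6*s - 5)/(4*s - 4)
2. combine P1, (P2+P3+P4), P5, P6, P7 in series, giving (s^3 + 7*s^2 + 11*s + 5)/(6*s^4 - 10*s^3 + 14*s^2 - 6*s - 4)
The step-2 result is T(s). Setting s = 0: T(0) = 5/(-4) = -5/4.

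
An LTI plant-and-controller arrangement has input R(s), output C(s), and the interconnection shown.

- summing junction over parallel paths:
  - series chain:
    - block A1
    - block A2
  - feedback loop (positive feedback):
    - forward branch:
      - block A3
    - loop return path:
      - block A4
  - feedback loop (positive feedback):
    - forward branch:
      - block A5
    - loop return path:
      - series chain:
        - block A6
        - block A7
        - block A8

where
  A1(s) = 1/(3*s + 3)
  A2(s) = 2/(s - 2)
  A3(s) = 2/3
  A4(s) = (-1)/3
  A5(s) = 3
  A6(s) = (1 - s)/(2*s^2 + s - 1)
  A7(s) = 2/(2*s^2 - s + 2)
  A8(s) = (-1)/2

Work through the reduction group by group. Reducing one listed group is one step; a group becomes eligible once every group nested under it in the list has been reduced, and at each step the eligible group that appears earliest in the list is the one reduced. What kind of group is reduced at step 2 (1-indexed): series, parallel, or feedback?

Step 1 - multiply A1, A2 (series)
Step 2 - reduce the feedback loop with forward A3 and return A4
Step 3 - reduce the series chain A6, A7, A8
Step 4 - apply the feedback formula to A5, (A6*A7*A8)
Step 5 - add (A1*A2), [A3/(1-A3*A4)], [A5/(1-A5*(A6*A7*A8))] (parallel)
Step 2 collapses a feedback group.

Answer: feedback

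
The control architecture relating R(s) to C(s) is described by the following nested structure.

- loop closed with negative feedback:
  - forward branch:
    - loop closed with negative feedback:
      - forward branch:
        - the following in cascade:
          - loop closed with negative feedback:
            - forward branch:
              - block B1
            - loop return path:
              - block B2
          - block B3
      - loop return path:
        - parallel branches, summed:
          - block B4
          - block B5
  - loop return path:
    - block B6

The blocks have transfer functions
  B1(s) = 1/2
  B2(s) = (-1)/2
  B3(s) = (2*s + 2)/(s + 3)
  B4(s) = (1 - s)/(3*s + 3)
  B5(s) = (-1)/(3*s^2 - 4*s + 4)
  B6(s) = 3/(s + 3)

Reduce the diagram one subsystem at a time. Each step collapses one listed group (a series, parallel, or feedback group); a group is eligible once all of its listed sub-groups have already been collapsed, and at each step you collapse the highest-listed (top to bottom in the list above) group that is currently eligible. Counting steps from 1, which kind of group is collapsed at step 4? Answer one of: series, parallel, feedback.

The answer is feedback.

Reasoning:
1. feedback reduction of B1, B2
2. series reduction of [B1/(1+B1*B2)], B3
3. reduce the parallel group B4, B5
4. reduce the feedback loop with forward ([B1/(1+B1*B2)]*B3) and return (B4+B5)
5. apply the feedback formula to [([B1/(1+B1*B2)]*B3)/(1+([B1/(1+B1*B2)]*B3)*(B4+B5))], B6
Step 4 collapses a feedback group.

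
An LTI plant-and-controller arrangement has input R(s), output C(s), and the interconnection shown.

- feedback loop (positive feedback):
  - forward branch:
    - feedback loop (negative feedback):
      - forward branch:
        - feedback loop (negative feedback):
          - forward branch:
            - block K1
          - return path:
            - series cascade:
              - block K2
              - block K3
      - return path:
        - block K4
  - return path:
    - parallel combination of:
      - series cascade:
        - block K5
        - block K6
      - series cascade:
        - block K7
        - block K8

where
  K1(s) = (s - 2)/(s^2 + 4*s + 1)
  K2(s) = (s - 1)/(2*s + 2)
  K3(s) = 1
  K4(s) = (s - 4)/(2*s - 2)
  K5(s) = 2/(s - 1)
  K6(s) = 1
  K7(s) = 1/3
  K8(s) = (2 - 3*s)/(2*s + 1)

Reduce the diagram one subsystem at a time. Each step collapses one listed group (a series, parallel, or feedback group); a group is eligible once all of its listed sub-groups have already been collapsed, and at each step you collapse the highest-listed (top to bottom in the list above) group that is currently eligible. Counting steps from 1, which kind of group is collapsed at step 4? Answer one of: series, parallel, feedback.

1. series reduction of K2, K3
2. collapse the loop (K1 forward, (K2*K3) return)
3. close the feedback loop around [K1/(1+K1*(K2*K3))], K4
4. multiply K5, K6 (series)
5. cascade K7, K8
6. reduce the parallel group (K5*K6), (K7*K8)
7. reduce the feedback loop with forward [[K1/(1+K1*(K2*K3))]/(1+[K1/(1+K1*(K2*K3))]*K4)] and return ((K5*K6)+(K7*K8))
So the answer for step 4 is series.

Therefore the answer is series.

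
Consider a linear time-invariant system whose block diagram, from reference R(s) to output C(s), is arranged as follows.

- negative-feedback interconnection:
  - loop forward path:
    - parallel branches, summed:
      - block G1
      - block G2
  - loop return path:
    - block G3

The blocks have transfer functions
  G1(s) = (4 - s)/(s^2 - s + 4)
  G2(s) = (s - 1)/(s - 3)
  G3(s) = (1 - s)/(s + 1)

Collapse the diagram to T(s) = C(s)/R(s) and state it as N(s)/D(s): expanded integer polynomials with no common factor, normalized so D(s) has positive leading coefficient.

Answer: (s^4 - 2*s^3 + 9*s^2 - 4*s - 16)/(s^3 - 12*s^2 + 23*s - 28)

Working:
1. add G1, G2 (parallel); result (s^3 - 3*s^2 + 12*s - 16)/(s^3 - 4*s^2 + 7*s - 12)
2. apply the feedback formula to (G1+G2), G3; the result is T(s) itself (integer coefficients, no common factor, positive leading denominator coefficient)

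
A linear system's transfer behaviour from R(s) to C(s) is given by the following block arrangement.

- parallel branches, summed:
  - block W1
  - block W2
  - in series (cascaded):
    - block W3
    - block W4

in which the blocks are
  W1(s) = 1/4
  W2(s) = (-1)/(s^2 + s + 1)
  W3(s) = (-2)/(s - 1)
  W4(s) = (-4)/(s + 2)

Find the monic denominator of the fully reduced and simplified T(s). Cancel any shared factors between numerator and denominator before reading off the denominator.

The answer is s^4 + 2*s^3 - s - 2.

Reasoning:
Step 1. cascade W3, W4, giving 8/(s^2 + s - 2)
Step 2. add W1, W2, (W3*W4) (parallel), giving (s^4 + 2*s^3 + 28*s^2 + 27*s + 38)/(4*s^4 + 8*s^3 - 4*s - 8)
T(s) is the step-2 result (common factors already cancelled). Leading coefficient of the denominator: 4. Divide through by 4 for the monic polynomial.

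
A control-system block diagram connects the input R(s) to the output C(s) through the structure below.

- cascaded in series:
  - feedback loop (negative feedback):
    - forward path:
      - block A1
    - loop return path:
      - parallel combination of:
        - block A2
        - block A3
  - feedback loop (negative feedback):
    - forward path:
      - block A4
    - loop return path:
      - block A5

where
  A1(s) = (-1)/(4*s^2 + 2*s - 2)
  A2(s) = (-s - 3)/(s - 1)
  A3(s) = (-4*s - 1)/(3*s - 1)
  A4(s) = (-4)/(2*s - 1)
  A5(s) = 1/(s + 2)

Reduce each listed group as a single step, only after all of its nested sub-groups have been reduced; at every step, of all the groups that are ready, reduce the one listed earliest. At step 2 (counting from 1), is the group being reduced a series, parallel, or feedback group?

Step 1 - sum the parallel branches A2, A3
Step 2 - close the feedback loop around A1, (A2+A3)
Step 3 - close the feedback loop around A4, A5
Step 4 - reduce the series chain [A1/(1+A1*(A2+A3))], [A4/(1+A4*A5)]
Step 2 collapses a feedback group.

Hence the answer: feedback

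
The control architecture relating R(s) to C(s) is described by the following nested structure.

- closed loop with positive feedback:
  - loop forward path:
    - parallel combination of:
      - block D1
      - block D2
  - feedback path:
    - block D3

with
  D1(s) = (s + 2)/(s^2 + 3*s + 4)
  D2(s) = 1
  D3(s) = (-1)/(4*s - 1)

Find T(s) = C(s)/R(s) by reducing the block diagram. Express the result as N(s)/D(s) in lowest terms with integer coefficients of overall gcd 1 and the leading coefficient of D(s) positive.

Answer: (4*s^3 + 15*s^2 + 20*s - 6)/(4*s^3 + 12*s^2 + 17*s + 2)

Working:
Step 1. combine D1, D2 in parallel gives (s^2 + 4*s + 6)/(s^2 + 3*s + 4)
Step 2. feedback reduction of (D1+D2), D3 - this is the overall T(s), already in the required normalized form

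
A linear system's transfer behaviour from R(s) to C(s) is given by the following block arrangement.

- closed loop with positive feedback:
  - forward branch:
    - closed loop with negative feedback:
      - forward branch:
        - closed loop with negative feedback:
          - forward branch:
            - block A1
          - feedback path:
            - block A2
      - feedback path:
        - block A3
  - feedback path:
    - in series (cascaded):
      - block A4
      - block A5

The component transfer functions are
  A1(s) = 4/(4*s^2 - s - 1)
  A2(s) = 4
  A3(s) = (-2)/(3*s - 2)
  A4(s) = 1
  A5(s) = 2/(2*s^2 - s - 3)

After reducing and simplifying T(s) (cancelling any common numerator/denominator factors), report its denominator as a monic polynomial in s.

[1] close the feedback loop around A1, A2; result 4/(4*s^2 - s + 15)
[2] feedback reduction of [A1/(1+A1*A2)], A3; result (12*s - 8)/(12*s^3 - 11*s^2 + 47*s - 38)
[3] series reduction of A4, A5; result 2/(2*s^2 - s - 3)
[4] apply the feedback formula to [[A1/(1+A1*A2)]/(1+[A1/(1+A1*A2)]*A3)], (A4*A5); result (24*s^3 - 28*s^2 - 28*s + 24)/(24*s^5 - 34*s^4 + 69*s^3 - 90*s^2 - 127*s + 130)
T(s) is the step-4 result (common factors already cancelled). Leading coefficient of the denominator: 24. Divide through by 24 for the monic polynomial.

Answer: s^5 - 17*s^4/12 + 23*s^3/8 - 15*s^2/4 - 127*s/24 + 65/12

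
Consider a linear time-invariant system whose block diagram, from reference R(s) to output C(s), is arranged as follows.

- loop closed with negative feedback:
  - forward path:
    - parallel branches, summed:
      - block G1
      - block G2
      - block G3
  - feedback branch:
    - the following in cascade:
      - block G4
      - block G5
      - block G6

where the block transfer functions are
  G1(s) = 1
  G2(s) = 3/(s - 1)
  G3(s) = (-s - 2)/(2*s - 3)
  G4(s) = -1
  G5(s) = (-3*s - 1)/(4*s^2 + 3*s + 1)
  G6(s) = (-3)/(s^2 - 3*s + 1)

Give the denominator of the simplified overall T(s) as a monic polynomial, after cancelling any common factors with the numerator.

First reduce the diagram to T(s).

Step 1: add G1, G2, G3 (parallel): (s^2 - 4)/(2*s^2 - 5*s + 3)
Step 2: combine G4, G5, G6 in series: (-9*s - 3)/(4*s^4 - 9*s^3 - 4*s^2 + 1)
Step 3: feedback reduction of (G1+G2+G3), (G4*G5*G6): (4*s^6 - 9*s^5 - 20*s^4 + 36*s^3 + 17*s^2 - 4)/(8*s^6 - 38*s^5 + 49*s^4 - 16*s^3 - 13*s^2 + 31*s + 15)
That last expression is T(s), already simplified. Scaling its denominator by 1/8 (the reciprocal of the leading coefficient) yields the monic denominator.

Answer: s^6 - 19*s^5/4 + 49*s^4/8 - 2*s^3 - 13*s^2/8 + 31*s/8 + 15/8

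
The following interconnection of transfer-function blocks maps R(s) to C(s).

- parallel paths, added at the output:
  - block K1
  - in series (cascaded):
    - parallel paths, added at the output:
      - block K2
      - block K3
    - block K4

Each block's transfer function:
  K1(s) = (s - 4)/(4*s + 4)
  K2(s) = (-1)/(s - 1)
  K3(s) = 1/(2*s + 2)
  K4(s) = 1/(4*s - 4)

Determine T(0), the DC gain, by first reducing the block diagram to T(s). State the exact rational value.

The answer is -11/8.

Reasoning:
1. parallel reduction of K2, K3 -> (-s - 3)/(2*s^2 - 2)
2. combine (K2+K3), K4 in series -> (-s - 3)/(8*s^3 - 8*s^2 - 8*s + 8)
3. reduce the parallel group K1, ((K2+K3)*K4) -> (2*s^3 - 12*s^2 + 17*s - 11)/(8*s^3 - 8*s^2 - 8*s + 8)
Step 3 gives the overall T(s). Then T(0) = -11/8.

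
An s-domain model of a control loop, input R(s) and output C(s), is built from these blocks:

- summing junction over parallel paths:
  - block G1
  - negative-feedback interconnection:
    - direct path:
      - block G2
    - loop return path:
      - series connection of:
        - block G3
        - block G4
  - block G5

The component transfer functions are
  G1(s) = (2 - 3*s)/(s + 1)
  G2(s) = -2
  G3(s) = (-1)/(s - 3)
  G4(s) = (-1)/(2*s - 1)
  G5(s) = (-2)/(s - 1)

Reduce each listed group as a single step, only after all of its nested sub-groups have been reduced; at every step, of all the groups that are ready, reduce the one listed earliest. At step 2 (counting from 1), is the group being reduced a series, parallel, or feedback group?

The answer is feedback.

Reasoning:
Step 1: combine G3, G4 in series
Step 2: close the feedback loop around G2, (G3*G4)
Step 3: sum the parallel branches G1, [G2/(1+G2*(G3*G4))], G5
The group at step 2 is a feedback group.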